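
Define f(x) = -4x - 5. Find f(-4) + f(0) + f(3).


-11


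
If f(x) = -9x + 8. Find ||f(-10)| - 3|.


f(-10) = 98
|98| = 98
|98 - 3| = 95

95


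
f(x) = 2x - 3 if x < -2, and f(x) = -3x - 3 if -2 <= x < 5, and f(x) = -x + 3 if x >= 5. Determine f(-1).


-1 satisfies -2 <= x < 5
f(-1) = 0

0


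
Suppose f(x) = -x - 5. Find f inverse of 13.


Solve -x - 5 = 13
x = (13 + 5) / (-1) = -18

-18


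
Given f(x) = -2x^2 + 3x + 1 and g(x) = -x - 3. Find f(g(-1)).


-13


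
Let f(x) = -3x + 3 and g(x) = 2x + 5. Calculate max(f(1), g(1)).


f(1) = 0
g(1) = 7
max = 7

7


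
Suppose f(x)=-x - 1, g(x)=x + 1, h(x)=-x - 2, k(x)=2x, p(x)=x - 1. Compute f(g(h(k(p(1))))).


p(1) = 0
k(0) = 0
h(0) = -2
g(-2) = -1
f(-1) = 0

0


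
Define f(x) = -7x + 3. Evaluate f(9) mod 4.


f(9) = -60
-60 mod 4 = 0

0


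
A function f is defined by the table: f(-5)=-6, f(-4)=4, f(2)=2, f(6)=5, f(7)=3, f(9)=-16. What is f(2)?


2


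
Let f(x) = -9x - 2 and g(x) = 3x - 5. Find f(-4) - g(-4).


f(-4) = 34
g(-4) = -17
Difference = 51

51


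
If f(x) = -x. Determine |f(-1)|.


f(-1) = 1
|1| = 1

1


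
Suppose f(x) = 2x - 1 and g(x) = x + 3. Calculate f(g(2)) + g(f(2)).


f(g(2)) = 9
g(f(2)) = 6
Sum = 15

15


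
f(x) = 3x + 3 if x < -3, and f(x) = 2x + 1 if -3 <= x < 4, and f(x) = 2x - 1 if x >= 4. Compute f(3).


3 satisfies -3 <= x < 4
f(3) = 7

7


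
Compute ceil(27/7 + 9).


27/7 = 3.8571
3.8571 + 9 = 12.8571
ceil(12.8571) = 13

13


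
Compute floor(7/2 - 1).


7/2 = 3.5
3.5 - 1 = 2.5
floor(2.5) = 2

2


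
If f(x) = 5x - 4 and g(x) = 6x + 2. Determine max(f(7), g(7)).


f(7) = 31
g(7) = 44
max = 44

44


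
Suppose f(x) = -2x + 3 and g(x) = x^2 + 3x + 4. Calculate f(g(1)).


-13


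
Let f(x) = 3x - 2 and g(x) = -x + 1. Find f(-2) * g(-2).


f(-2) = -8
g(-2) = 3
Product = -24

-24


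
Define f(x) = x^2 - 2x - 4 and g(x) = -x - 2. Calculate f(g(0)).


g(0) = -2
f(-2) = 1*(-2)^2 - 2*(-2) - 4 = 4

4


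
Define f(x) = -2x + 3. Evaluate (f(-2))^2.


f(-2) = 7
(7)^2 = 49

49


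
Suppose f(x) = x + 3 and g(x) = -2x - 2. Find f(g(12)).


g(12) = -26
f(-26) = -23

-23


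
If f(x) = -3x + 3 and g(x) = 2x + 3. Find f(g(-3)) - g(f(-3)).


f(g(-3)) = 12
g(f(-3)) = 27
Difference = -15

-15


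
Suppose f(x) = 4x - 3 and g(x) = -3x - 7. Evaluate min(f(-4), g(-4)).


-19


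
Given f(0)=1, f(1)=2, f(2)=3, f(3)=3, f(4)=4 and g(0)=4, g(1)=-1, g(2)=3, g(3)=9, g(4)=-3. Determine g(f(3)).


f(3) = 3
g(3) = 9

9


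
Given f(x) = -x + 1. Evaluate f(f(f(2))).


f(2) = -1
f(-1) = 2
f(2) = -1

-1


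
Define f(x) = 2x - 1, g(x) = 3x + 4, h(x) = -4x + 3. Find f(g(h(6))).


h(6) = -21
g(-21) = -59
f(-59) = -119

-119


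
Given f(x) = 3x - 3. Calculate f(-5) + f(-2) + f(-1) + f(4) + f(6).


-9


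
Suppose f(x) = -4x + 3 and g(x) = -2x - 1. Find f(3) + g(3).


f(3) = -9
g(3) = -7
Sum = -16

-16


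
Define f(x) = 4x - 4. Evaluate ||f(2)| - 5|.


1


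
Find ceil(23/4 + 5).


23/4 = 5.75
5.75 + 5 = 10.75
ceil(10.75) = 11

11


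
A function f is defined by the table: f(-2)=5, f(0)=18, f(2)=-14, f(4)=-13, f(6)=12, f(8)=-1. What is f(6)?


Reading from the table at x = 6

12


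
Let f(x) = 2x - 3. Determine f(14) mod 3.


f(14) = 25
25 mod 3 = 1

1


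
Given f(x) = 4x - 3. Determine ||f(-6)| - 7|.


f(-6) = -27
|-27| = 27
|27 - 7| = 20

20


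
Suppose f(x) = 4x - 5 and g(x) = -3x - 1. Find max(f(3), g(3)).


f(3) = 7
g(3) = -10
max = 7

7


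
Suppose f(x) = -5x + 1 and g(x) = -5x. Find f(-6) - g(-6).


f(-6) = 31
g(-6) = 30
Difference = 1

1


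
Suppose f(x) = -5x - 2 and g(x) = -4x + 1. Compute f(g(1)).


g(1) = -3
f(-3) = 13

13


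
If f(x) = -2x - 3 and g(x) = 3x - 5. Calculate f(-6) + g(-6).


f(-6) = 9
g(-6) = -23
Sum = -14

-14


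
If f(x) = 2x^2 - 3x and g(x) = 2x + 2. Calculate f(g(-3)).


g(-3) = -4
f(-4) = 2*(-4)^2 - 3*(-4) = 44

44


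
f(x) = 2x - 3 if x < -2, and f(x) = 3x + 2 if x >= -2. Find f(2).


2 satisfies x >= -2
f(2) = 8

8


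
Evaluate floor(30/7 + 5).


30/7 = 4.2857
4.2857 + 5 = 9.2857
floor(9.2857) = 9

9


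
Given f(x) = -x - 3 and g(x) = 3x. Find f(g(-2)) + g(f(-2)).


f(g(-2)) = 3
g(f(-2)) = -3
Sum = 0

0


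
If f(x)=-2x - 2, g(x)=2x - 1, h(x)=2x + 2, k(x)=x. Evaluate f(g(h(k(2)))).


-24


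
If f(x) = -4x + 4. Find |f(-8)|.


f(-8) = 36
|36| = 36

36


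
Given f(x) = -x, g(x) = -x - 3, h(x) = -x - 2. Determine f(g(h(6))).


-5


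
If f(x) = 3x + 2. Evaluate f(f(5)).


f(5) = 17
f(17) = 53

53


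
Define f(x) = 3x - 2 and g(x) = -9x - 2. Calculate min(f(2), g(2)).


f(2) = 4
g(2) = -20
min = -20

-20


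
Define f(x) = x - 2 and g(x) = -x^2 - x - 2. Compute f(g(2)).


g(2) = -8
f(-8) = -10

-10


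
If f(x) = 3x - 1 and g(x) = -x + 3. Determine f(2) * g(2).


f(2) = 5
g(2) = 1
Product = 5

5


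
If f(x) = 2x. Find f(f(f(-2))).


f(-2) = -4
f(-4) = -8
f(-8) = -16

-16


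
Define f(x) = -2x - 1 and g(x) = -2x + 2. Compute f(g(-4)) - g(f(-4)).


f(g(-4)) = -21
g(f(-4)) = -12
Difference = -9

-9


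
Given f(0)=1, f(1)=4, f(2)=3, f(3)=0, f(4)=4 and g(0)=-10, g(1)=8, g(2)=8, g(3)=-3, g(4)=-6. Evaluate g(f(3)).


f(3) = 0
g(0) = -10

-10


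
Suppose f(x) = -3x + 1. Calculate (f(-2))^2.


49


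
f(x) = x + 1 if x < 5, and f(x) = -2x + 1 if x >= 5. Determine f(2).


2 satisfies x < 5
f(2) = 3

3


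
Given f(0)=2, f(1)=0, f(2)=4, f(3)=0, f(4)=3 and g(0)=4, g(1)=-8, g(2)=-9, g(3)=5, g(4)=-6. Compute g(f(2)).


f(2) = 4
g(4) = -6

-6


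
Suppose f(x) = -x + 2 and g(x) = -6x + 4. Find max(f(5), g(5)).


f(5) = -3
g(5) = -26
max = -3

-3


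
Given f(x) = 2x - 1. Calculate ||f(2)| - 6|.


f(2) = 3
|3| = 3
|3 - 6| = 3

3


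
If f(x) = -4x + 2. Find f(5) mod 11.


f(5) = -18
-18 mod 11 = 4

4


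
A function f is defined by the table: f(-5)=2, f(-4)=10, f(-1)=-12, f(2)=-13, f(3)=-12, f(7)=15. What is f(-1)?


Reading from the table at x = -1

-12


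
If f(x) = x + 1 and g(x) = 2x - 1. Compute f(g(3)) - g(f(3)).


f(g(3)) = 6
g(f(3)) = 7
Difference = -1

-1


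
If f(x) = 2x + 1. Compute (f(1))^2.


f(1) = 3
(3)^2 = 9

9


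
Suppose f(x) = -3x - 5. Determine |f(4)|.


f(4) = -17
|-17| = 17

17


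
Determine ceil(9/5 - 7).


9/5 = 1.8
1.8 - 7 = -5.2
ceil(-5.2) = -5

-5


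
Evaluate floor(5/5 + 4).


5/5 = 1
1 + 4 = 5
floor(5) = 5

5


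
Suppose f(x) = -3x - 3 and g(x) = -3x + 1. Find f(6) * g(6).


f(6) = -21
g(6) = -17
Product = 357

357


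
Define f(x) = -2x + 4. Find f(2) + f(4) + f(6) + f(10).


f(2) = 0
f(4) = -4
f(6) = -8
f(10) = -16
Sum = -28

-28


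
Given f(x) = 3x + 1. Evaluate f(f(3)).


f(3) = 10
f(10) = 31

31


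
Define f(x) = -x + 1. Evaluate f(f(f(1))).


f(1) = 0
f(0) = 1
f(1) = 0

0


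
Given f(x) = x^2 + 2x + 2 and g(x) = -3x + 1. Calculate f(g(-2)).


g(-2) = 7
f(7) = 1*(7)^2 + 2*(7) + 2 = 65

65


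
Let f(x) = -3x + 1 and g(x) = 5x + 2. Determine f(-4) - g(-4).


f(-4) = 13
g(-4) = -18
Difference = 31

31


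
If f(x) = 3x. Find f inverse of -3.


Solve 3x = -3
x = (-3) / 3 = -1

-1


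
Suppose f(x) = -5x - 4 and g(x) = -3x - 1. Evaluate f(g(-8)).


g(-8) = 23
f(23) = -119

-119


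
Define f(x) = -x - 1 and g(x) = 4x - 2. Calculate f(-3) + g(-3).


f(-3) = 2
g(-3) = -14
Sum = -12

-12


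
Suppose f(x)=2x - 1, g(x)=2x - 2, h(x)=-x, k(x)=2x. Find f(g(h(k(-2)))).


k(-2) = -4
h(-4) = 4
g(4) = 6
f(6) = 11

11


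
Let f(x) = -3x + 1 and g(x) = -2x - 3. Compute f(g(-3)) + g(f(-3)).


-31


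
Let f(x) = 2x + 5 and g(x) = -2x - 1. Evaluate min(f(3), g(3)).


f(3) = 11
g(3) = -7
min = -7

-7


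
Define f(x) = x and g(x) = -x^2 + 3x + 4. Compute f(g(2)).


g(2) = 6
f(6) = 6

6


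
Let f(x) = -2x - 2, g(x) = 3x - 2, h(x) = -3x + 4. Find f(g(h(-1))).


h(-1) = 7
g(7) = 19
f(19) = -40

-40


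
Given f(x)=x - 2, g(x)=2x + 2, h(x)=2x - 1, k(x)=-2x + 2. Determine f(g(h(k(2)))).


k(2) = -2
h(-2) = -5
g(-5) = -8
f(-8) = -10

-10


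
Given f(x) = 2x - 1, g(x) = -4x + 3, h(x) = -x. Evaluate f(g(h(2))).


h(2) = -2
g(-2) = 11
f(11) = 21

21


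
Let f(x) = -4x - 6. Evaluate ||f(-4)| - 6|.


f(-4) = 10
|10| = 10
|10 - 6| = 4

4


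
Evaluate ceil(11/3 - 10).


11/3 = 3.6667
3.6667 - 10 = -6.3333
ceil(-6.3333) = -6

-6


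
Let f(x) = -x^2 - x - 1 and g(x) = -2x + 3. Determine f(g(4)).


g(4) = -5
f(-5) = (-1)*(-5)^2 - 1*(-5) - 1 = -21

-21


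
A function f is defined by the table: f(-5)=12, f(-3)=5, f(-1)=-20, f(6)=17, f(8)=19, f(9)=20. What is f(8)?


Reading from the table at x = 8

19


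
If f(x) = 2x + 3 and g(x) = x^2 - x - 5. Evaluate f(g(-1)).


-3


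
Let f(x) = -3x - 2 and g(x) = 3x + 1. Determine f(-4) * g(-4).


f(-4) = 10
g(-4) = -11
Product = -110

-110


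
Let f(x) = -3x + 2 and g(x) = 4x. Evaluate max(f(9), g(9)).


f(9) = -25
g(9) = 36
max = 36

36


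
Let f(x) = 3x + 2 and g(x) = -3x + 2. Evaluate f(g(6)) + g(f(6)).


f(g(6)) = -46
g(f(6)) = -58
Sum = -104

-104


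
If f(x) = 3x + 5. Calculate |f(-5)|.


10


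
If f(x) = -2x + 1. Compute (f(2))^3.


-27


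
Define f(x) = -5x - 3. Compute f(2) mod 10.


f(2) = -13
-13 mod 10 = 7

7


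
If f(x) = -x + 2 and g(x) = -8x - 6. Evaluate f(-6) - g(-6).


-34


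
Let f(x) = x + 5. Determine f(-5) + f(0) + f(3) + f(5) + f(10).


f(-5) = 0
f(0) = 5
f(3) = 8
f(5) = 10
f(10) = 15
Sum = 38

38


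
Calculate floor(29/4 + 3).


29/4 = 7.25
7.25 + 3 = 10.25
floor(10.25) = 10

10


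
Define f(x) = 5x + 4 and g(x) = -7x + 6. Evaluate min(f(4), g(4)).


f(4) = 24
g(4) = -22
min = -22

-22


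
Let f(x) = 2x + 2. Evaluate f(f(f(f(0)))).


30


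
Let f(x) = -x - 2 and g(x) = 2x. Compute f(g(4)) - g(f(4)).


f(g(4)) = -10
g(f(4)) = -12
Difference = 2

2


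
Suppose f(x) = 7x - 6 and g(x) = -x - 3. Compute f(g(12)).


-111


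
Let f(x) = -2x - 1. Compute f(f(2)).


f(2) = -5
f(-5) = 9

9


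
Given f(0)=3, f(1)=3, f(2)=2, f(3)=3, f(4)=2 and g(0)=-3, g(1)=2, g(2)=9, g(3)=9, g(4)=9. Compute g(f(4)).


f(4) = 2
g(2) = 9

9


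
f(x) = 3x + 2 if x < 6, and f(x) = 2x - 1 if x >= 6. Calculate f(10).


10 satisfies x >= 6
f(10) = 19

19


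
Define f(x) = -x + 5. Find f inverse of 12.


Solve -x + 5 = 12
x = (12 - 5) / (-1) = -7

-7


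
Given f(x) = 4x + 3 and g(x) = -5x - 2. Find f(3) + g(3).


f(3) = 15
g(3) = -17
Sum = -2

-2


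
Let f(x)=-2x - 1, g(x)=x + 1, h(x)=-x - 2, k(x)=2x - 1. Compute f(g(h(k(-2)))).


k(-2) = -5
h(-5) = 3
g(3) = 4
f(4) = -9

-9


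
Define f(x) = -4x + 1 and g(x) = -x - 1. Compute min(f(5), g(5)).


f(5) = -19
g(5) = -6
min = -19

-19


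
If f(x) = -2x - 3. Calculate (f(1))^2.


f(1) = -5
(-5)^2 = 25

25


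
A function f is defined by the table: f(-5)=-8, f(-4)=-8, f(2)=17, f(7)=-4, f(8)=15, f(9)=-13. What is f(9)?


-13


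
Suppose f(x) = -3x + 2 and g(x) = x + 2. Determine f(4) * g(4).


f(4) = -10
g(4) = 6
Product = -60

-60


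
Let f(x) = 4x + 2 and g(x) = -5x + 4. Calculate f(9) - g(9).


f(9) = 38
g(9) = -41
Difference = 79

79


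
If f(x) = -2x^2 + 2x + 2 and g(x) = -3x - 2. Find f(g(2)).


g(2) = -8
f(-8) = (-2)*(-8)^2 + 2*(-8) + 2 = -142

-142


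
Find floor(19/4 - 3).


19/4 = 4.75
4.75 - 3 = 1.75
floor(1.75) = 1

1


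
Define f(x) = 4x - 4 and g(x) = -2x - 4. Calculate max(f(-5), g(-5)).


f(-5) = -24
g(-5) = 6
max = 6

6


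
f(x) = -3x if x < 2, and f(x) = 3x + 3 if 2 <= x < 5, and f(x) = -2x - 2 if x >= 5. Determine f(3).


3 satisfies 2 <= x < 5
f(3) = 12

12


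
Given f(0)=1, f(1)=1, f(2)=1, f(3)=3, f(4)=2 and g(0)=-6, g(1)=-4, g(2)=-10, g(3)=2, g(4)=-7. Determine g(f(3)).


f(3) = 3
g(3) = 2

2


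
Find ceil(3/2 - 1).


3/2 = 1.5
1.5 - 1 = 0.5
ceil(0.5) = 1

1


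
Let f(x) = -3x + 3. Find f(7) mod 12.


6


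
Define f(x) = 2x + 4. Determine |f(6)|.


f(6) = 16
|16| = 16

16


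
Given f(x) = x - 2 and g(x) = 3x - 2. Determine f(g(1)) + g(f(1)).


-6


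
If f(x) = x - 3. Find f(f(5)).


f(5) = 2
f(2) = -1

-1


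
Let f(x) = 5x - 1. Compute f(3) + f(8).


53


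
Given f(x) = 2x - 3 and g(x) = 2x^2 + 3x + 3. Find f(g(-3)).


g(-3) = 12
f(12) = 21

21


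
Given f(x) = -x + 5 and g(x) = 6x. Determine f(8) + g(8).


f(8) = -3
g(8) = 48
Sum = 45

45


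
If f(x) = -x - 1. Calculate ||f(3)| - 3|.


1


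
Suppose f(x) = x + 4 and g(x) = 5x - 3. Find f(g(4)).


g(4) = 17
f(17) = 21

21


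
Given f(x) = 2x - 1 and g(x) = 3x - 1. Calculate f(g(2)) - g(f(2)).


f(g(2)) = 9
g(f(2)) = 8
Difference = 1

1


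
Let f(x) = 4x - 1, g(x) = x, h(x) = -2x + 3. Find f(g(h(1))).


h(1) = 1
g(1) = 1
f(1) = 3

3


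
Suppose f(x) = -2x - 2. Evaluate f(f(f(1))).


f(1) = -4
f(-4) = 6
f(6) = -14

-14


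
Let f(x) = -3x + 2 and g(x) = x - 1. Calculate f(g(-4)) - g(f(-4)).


4


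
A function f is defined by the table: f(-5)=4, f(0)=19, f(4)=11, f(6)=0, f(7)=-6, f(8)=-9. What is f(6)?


Reading from the table at x = 6

0


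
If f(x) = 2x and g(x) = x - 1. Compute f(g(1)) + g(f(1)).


f(g(1)) = 0
g(f(1)) = 1
Sum = 1

1


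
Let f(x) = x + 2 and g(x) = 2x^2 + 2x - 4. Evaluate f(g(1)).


g(1) = 0
f(0) = 2

2


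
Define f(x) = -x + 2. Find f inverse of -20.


Solve -x + 2 = -20
x = (-20 - 2) / (-1) = 22

22


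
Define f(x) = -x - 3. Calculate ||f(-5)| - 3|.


f(-5) = 2
|2| = 2
|2 - 3| = 1

1


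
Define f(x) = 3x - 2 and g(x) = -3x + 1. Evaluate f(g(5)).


g(5) = -14
f(-14) = -44

-44


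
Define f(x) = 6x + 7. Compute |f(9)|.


f(9) = 61
|61| = 61

61


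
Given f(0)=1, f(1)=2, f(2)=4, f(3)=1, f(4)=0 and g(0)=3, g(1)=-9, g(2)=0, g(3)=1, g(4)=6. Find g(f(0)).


f(0) = 1
g(1) = -9

-9


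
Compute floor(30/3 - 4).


30/3 = 10
10 - 4 = 6
floor(6) = 6

6


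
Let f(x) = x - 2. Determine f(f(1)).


f(1) = -1
f(-1) = -3

-3


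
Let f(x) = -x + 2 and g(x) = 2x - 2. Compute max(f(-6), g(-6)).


f(-6) = 8
g(-6) = -14
max = 8

8


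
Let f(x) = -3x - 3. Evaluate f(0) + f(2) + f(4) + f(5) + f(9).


f(0) = -3
f(2) = -9
f(4) = -15
f(5) = -18
f(9) = -30
Sum = -75

-75


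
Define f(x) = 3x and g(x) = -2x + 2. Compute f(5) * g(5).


f(5) = 15
g(5) = -8
Product = -120

-120


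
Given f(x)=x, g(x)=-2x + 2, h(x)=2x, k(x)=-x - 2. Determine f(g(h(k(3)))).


22


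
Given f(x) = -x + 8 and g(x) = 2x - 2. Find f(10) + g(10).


f(10) = -2
g(10) = 18
Sum = 16

16


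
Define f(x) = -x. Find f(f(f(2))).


f(2) = -2
f(-2) = 2
f(2) = -2

-2


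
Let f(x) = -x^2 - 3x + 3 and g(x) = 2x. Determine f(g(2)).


-25


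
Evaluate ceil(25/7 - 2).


2


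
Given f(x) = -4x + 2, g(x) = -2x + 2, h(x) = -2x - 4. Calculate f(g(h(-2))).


h(-2) = 0
g(0) = 2
f(2) = -6

-6


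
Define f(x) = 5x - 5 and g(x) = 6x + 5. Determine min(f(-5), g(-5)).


f(-5) = -30
g(-5) = -25
min = -30

-30


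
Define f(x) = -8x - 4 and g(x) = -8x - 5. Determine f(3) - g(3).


f(3) = -28
g(3) = -29
Difference = 1

1


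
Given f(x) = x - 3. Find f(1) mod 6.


f(1) = -2
-2 mod 6 = 4

4


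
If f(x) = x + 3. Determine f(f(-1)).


f(-1) = 2
f(2) = 5

5


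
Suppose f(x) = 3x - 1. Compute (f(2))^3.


f(2) = 5
(5)^3 = 125

125


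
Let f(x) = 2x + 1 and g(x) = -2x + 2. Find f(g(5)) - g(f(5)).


f(g(5)) = -15
g(f(5)) = -20
Difference = 5

5


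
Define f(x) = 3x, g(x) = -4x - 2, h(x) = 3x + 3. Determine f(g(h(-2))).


30


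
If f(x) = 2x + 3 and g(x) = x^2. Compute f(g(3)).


g(3) = 9
f(9) = 21

21


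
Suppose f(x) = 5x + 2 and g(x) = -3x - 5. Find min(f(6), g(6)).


f(6) = 32
g(6) = -23
min = -23

-23


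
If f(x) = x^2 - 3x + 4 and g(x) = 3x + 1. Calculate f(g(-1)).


g(-1) = -2
f(-2) = 1*(-2)^2 - 3*(-2) + 4 = 14

14


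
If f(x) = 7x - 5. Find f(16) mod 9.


f(16) = 107
107 mod 9 = 8

8


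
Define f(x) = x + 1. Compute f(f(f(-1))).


f(-1) = 0
f(0) = 1
f(1) = 2

2


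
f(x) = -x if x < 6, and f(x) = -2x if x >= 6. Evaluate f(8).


8 satisfies x >= 6
f(8) = -16

-16


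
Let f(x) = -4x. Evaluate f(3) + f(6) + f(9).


-72


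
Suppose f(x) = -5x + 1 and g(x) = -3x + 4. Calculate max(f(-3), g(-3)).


f(-3) = 16
g(-3) = 13
max = 16

16


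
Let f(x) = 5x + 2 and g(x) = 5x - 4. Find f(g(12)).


g(12) = 56
f(56) = 282

282


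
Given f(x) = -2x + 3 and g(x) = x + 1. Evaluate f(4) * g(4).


-25


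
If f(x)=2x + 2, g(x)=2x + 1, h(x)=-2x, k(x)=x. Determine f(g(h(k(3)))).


-20


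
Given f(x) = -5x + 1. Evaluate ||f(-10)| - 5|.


f(-10) = 51
|51| = 51
|51 - 5| = 46

46


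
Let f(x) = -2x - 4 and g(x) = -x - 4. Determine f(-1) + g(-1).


f(-1) = -2
g(-1) = -3
Sum = -5

-5


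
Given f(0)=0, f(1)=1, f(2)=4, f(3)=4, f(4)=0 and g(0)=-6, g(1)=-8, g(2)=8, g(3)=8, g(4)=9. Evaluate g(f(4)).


f(4) = 0
g(0) = -6

-6


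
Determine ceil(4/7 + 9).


4/7 = 0.5714
0.5714 + 9 = 9.5714
ceil(9.5714) = 10

10


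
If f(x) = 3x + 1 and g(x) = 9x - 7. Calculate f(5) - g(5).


-22


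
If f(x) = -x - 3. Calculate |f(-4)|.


1


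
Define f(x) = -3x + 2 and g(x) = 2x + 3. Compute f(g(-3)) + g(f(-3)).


36


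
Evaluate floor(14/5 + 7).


14/5 = 2.8
2.8 + 7 = 9.8
floor(9.8) = 9

9


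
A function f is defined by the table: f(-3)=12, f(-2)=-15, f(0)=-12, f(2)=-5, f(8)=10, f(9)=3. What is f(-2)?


Reading from the table at x = -2

-15


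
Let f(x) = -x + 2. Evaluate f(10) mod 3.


f(10) = -8
-8 mod 3 = 1

1


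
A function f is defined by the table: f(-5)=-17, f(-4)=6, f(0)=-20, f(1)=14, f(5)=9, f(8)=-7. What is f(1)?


14


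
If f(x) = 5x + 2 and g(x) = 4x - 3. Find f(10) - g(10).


f(10) = 52
g(10) = 37
Difference = 15

15


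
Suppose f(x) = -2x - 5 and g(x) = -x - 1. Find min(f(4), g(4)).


f(4) = -13
g(4) = -5
min = -13

-13


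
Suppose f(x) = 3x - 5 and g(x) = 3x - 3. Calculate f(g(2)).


g(2) = 3
f(3) = 4

4


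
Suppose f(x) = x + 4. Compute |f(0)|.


4


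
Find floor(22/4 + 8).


22/4 = 5.5
5.5 + 8 = 13.5
floor(13.5) = 13

13


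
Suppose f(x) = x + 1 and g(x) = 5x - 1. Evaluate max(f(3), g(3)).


f(3) = 4
g(3) = 14
max = 14

14


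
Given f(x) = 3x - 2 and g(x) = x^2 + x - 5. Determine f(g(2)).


g(2) = 1
f(1) = 1

1


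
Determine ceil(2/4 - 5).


2/4 = 0.5
0.5 - 5 = -4.5
ceil(-4.5) = -4

-4


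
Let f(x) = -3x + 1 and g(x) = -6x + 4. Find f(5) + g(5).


-40


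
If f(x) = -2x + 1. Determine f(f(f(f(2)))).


f(2) = -3
f(-3) = 7
f(7) = -13
f(-13) = 27

27


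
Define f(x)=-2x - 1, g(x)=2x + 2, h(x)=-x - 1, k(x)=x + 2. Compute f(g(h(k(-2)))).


k(-2) = 0
h(0) = -1
g(-1) = 0
f(0) = -1

-1


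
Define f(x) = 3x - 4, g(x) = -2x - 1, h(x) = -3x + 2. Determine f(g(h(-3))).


h(-3) = 11
g(11) = -23
f(-23) = -73

-73


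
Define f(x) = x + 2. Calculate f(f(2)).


f(2) = 4
f(4) = 6

6


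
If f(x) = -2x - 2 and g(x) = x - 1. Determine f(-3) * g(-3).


f(-3) = 4
g(-3) = -4
Product = -16

-16


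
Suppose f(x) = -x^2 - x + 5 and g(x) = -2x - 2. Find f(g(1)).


g(1) = -4
f(-4) = (-1)*(-4)^2 - 1*(-4) + 5 = -7

-7


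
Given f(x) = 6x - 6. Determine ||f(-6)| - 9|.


f(-6) = -42
|-42| = 42
|42 - 9| = 33

33


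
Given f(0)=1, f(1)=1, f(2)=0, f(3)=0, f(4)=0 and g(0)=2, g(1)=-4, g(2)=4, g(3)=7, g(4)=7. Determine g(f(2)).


f(2) = 0
g(0) = 2

2


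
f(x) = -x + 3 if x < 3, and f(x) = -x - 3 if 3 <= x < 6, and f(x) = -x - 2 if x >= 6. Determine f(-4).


7


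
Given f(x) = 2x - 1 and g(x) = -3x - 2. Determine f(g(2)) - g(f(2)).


f(g(2)) = -17
g(f(2)) = -11
Difference = -6

-6


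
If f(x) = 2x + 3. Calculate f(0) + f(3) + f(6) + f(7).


44


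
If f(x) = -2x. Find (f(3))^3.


f(3) = -6
(-6)^3 = -216

-216


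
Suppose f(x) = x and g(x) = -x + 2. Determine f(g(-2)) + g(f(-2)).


f(g(-2)) = 4
g(f(-2)) = 4
Sum = 8

8


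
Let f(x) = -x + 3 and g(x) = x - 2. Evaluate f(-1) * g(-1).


f(-1) = 4
g(-1) = -3
Product = -12

-12


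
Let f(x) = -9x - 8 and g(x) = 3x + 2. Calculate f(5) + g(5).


f(5) = -53
g(5) = 17
Sum = -36

-36


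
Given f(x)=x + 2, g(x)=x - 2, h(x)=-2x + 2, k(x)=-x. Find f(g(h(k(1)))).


k(1) = -1
h(-1) = 4
g(4) = 2
f(2) = 4

4


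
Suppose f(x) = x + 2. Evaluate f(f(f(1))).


f(1) = 3
f(3) = 5
f(5) = 7

7


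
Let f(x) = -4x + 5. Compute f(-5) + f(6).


f(-5) = 25
f(6) = -19
Sum = 6

6


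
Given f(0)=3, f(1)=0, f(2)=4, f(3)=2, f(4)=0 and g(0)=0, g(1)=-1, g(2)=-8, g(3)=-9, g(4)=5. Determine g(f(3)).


f(3) = 2
g(2) = -8

-8


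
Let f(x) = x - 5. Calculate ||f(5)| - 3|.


3


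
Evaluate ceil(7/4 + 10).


7/4 = 1.75
1.75 + 10 = 11.75
ceil(11.75) = 12

12


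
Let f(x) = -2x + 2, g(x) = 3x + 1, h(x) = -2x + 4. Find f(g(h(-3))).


h(-3) = 10
g(10) = 31
f(31) = -60

-60


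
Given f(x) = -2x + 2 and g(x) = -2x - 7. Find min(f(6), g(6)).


-19


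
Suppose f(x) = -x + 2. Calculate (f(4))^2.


f(4) = -2
(-2)^2 = 4

4


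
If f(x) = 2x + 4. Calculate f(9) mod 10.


f(9) = 22
22 mod 10 = 2

2


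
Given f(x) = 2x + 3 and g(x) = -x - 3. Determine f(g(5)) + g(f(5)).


f(g(5)) = -13
g(f(5)) = -16
Sum = -29

-29


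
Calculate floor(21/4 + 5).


21/4 = 5.25
5.25 + 5 = 10.25
floor(10.25) = 10

10


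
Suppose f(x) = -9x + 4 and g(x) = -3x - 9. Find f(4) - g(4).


f(4) = -32
g(4) = -21
Difference = -11

-11


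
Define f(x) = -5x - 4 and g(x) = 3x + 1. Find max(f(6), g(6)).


f(6) = -34
g(6) = 19
max = 19

19


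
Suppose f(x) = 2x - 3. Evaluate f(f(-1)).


f(-1) = -5
f(-5) = -13

-13


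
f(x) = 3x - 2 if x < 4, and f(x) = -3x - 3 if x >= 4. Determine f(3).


3 satisfies x < 4
f(3) = 7

7


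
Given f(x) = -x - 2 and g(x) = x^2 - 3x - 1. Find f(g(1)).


1


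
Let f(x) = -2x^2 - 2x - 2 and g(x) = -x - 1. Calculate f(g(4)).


g(4) = -5
f(-5) = (-2)*(-5)^2 - 2*(-5) - 2 = -42

-42


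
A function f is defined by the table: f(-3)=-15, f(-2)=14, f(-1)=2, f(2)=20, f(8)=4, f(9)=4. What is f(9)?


Reading from the table at x = 9

4


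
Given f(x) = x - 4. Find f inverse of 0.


Solve x - 4 = 0
x = (0 + 4) / 1 = 4

4


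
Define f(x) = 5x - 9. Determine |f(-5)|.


f(-5) = -34
|-34| = 34

34


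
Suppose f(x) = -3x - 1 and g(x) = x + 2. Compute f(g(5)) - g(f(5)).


f(g(5)) = -22
g(f(5)) = -14
Difference = -8

-8


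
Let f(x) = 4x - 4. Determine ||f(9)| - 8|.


f(9) = 32
|32| = 32
|32 - 8| = 24

24


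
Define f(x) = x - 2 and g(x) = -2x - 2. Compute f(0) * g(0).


f(0) = -2
g(0) = -2
Product = 4

4


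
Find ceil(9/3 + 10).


9/3 = 3
3 + 10 = 13
ceil(13) = 13

13


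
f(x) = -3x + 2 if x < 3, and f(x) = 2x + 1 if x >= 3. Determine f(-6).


-6 satisfies x < 3
f(-6) = 20

20


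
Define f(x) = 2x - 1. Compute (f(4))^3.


f(4) = 7
(7)^3 = 343

343


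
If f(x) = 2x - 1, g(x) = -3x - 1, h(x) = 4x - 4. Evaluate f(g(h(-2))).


h(-2) = -12
g(-12) = 35
f(35) = 69

69


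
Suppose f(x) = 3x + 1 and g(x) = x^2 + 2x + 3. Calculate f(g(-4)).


g(-4) = 11
f(11) = 34

34


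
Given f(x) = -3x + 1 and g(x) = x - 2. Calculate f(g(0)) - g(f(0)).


f(g(0)) = 7
g(f(0)) = -1
Difference = 8

8


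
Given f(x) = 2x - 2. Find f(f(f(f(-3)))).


f(-3) = -8
f(-8) = -18
f(-18) = -38
f(-38) = -78

-78


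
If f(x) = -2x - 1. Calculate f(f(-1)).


f(-1) = 1
f(1) = -3

-3


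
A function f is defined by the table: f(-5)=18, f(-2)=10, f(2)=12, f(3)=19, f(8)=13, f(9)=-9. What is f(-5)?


Reading from the table at x = -5

18


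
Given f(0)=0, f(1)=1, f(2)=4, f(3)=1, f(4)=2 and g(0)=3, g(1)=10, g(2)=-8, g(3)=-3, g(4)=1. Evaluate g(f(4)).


f(4) = 2
g(2) = -8

-8


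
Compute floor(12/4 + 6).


12/4 = 3
3 + 6 = 9
floor(9) = 9

9


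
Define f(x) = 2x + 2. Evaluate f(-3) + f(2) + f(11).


26


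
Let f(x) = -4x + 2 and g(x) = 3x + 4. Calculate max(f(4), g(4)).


f(4) = -14
g(4) = 16
max = 16

16


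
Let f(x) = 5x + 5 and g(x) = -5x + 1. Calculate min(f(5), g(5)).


f(5) = 30
g(5) = -24
min = -24

-24


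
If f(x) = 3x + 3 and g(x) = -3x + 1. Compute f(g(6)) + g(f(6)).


-110


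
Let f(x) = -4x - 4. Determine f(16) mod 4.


0


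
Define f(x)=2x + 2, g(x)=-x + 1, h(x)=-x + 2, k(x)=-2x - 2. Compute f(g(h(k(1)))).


k(1) = -4
h(-4) = 6
g(6) = -5
f(-5) = -8

-8


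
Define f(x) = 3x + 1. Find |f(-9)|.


f(-9) = -26
|-26| = 26

26


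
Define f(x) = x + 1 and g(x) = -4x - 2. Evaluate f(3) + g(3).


-10


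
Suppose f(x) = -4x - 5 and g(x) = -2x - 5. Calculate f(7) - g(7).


f(7) = -33
g(7) = -19
Difference = -14

-14


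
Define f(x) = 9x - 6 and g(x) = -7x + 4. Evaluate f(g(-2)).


g(-2) = 18
f(18) = 156

156


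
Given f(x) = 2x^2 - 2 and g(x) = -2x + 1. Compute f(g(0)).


g(0) = 1
f(1) = 2*(1)^2 - 2 = 0

0


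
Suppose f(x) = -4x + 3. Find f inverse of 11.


-2


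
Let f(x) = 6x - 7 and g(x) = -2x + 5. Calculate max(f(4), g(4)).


f(4) = 17
g(4) = -3
max = 17

17


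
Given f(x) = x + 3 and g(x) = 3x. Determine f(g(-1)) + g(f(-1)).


f(g(-1)) = 0
g(f(-1)) = 6
Sum = 6

6


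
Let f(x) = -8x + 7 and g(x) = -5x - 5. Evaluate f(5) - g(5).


f(5) = -33
g(5) = -30
Difference = -3

-3


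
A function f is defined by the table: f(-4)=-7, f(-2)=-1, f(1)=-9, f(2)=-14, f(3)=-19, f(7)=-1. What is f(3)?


Reading from the table at x = 3

-19


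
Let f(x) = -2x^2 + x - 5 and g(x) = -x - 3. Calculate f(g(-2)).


g(-2) = -1
f(-1) = (-2)*(-1)^2 + 1*(-1) - 5 = -8

-8


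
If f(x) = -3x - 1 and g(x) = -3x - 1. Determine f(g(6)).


g(6) = -19
f(-19) = 56

56


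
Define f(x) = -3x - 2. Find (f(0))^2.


f(0) = -2
(-2)^2 = 4

4


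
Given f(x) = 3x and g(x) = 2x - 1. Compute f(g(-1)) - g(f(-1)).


f(g(-1)) = -9
g(f(-1)) = -7
Difference = -2

-2


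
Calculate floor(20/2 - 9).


1


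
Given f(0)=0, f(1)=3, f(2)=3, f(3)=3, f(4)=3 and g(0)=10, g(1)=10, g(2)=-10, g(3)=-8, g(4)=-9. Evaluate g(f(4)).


f(4) = 3
g(3) = -8

-8


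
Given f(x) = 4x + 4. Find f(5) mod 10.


f(5) = 24
24 mod 10 = 4

4


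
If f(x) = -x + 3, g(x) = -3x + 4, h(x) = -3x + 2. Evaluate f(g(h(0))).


h(0) = 2
g(2) = -2
f(-2) = 5

5


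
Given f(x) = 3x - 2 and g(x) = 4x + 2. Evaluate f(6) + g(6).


f(6) = 16
g(6) = 26
Sum = 42

42


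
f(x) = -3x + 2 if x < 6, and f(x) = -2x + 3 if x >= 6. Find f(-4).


-4 satisfies x < 6
f(-4) = 14

14


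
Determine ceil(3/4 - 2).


3/4 = 0.75
0.75 - 2 = -1.25
ceil(-1.25) = -1

-1


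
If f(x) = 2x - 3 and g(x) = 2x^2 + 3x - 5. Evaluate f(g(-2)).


g(-2) = -3
f(-3) = -9

-9


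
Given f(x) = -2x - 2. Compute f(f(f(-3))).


f(-3) = 4
f(4) = -10
f(-10) = 18

18


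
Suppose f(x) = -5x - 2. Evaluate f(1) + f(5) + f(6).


f(1) = -7
f(5) = -27
f(6) = -32
Sum = -66

-66


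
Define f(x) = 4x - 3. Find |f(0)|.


f(0) = -3
|-3| = 3

3


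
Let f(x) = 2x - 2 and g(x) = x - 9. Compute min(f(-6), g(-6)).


f(-6) = -14
g(-6) = -15
min = -15

-15


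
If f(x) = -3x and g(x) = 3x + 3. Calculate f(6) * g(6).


f(6) = -18
g(6) = 21
Product = -378

-378


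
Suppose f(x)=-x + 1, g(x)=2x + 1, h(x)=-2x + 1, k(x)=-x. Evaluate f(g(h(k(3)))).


k(3) = -3
h(-3) = 7
g(7) = 15
f(15) = -14

-14


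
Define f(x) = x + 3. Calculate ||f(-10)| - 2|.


f(-10) = -7
|-7| = 7
|7 - 2| = 5

5


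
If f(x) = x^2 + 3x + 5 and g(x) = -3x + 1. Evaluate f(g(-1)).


33


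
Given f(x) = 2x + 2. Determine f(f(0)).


f(0) = 2
f(2) = 6

6


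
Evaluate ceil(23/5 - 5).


23/5 = 4.6
4.6 - 5 = -0.4
ceil(-0.4) = 0

0


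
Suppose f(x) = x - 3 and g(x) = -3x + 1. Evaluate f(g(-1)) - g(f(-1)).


f(g(-1)) = 1
g(f(-1)) = 13
Difference = -12

-12


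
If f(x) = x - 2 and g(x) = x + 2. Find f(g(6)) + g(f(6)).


f(g(6)) = 6
g(f(6)) = 6
Sum = 12

12


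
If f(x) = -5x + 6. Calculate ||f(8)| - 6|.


f(8) = -34
|-34| = 34
|34 - 6| = 28

28


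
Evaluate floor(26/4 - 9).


-3


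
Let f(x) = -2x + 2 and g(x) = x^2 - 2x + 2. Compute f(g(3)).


g(3) = 5
f(5) = -8

-8


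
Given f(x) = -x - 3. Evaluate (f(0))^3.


f(0) = -3
(-3)^3 = -27

-27


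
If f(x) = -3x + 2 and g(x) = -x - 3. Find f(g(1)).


g(1) = -4
f(-4) = 14

14


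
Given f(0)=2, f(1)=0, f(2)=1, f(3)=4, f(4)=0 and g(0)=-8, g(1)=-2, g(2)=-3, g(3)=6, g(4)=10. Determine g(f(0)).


f(0) = 2
g(2) = -3

-3


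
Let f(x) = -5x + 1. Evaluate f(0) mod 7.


f(0) = 1
1 mod 7 = 1

1


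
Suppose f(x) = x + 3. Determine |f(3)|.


f(3) = 6
|6| = 6

6


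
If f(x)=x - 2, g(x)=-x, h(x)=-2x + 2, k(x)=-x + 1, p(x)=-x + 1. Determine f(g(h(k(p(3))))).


p(3) = -2
k(-2) = 3
h(3) = -4
g(-4) = 4
f(4) = 2

2


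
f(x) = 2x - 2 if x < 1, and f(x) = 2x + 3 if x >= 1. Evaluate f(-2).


-2 satisfies x < 1
f(-2) = -6

-6


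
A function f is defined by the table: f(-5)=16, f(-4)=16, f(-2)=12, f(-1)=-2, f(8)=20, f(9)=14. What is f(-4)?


16


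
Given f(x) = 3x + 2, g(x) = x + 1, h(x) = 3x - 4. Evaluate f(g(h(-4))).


h(-4) = -16
g(-16) = -15
f(-15) = -43

-43


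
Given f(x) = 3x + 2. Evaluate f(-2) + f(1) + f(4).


f(-2) = -4
f(1) = 5
f(4) = 14
Sum = 15

15


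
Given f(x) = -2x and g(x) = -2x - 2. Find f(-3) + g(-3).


f(-3) = 6
g(-3) = 4
Sum = 10

10


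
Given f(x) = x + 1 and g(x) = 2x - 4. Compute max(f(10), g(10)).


16


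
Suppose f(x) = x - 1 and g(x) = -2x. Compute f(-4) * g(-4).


f(-4) = -5
g(-4) = 8
Product = -40

-40


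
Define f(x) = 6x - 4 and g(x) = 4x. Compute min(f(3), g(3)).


f(3) = 14
g(3) = 12
min = 12

12


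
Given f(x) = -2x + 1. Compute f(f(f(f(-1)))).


f(-1) = 3
f(3) = -5
f(-5) = 11
f(11) = -21

-21


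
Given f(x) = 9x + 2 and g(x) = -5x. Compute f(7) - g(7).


f(7) = 65
g(7) = -35
Difference = 100

100


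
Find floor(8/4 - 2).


8/4 = 2
2 - 2 = 0
floor(0) = 0

0


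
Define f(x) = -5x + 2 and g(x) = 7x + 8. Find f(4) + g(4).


18


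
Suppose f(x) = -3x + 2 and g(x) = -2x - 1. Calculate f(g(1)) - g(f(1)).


f(g(1)) = 11
g(f(1)) = 1
Difference = 10

10


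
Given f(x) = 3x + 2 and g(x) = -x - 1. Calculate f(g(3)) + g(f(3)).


f(g(3)) = -10
g(f(3)) = -12
Sum = -22

-22


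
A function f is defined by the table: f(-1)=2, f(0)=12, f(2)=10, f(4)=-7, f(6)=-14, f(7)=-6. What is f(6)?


Reading from the table at x = 6

-14


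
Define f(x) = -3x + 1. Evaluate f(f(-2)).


f(-2) = 7
f(7) = -20

-20


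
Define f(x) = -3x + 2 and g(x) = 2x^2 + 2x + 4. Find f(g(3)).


g(3) = 28
f(28) = -82

-82


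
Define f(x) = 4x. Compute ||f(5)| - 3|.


f(5) = 20
|20| = 20
|20 - 3| = 17

17


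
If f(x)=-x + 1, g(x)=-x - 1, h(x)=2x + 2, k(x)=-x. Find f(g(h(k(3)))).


k(3) = -3
h(-3) = -4
g(-4) = 3
f(3) = -2

-2


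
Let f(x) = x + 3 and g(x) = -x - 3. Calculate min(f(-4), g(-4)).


f(-4) = -1
g(-4) = 1
min = -1

-1


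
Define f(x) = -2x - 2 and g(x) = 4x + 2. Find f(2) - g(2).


f(2) = -6
g(2) = 10
Difference = -16

-16


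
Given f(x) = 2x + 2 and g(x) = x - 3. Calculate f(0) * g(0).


-6


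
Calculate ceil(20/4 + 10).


20/4 = 5
5 + 10 = 15
ceil(15) = 15

15


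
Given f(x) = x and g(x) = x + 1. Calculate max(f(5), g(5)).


f(5) = 5
g(5) = 6
max = 6

6


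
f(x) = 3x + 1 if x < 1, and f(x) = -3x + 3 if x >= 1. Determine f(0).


0 satisfies x < 1
f(0) = 1

1


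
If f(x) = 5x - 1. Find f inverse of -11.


Solve 5x - 1 = -11
x = (-11 + 1) / 5 = -2

-2


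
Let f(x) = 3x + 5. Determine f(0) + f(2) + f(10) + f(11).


89


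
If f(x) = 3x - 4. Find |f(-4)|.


f(-4) = -16
|-16| = 16

16


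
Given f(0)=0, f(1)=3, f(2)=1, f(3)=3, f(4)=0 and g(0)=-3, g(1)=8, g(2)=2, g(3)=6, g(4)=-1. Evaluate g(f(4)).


f(4) = 0
g(0) = -3

-3


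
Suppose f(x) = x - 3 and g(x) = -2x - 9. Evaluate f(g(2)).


g(2) = -13
f(-13) = -16

-16


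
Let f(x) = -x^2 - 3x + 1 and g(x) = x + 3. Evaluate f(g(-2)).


g(-2) = 1
f(1) = (-1)*(1)^2 - 3*(1) + 1 = -3

-3


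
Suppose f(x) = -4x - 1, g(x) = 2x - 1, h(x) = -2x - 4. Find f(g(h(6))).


131


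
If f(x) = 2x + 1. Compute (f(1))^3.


f(1) = 3
(3)^3 = 27

27


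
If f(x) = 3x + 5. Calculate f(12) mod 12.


f(12) = 41
41 mod 12 = 5

5


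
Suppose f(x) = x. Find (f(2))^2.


f(2) = 2
(2)^2 = 4

4


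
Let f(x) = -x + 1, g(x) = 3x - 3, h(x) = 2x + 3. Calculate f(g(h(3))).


h(3) = 9
g(9) = 24
f(24) = -23

-23


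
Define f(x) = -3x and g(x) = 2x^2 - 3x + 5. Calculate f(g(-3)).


g(-3) = 32
f(32) = -96

-96


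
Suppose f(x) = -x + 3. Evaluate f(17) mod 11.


8


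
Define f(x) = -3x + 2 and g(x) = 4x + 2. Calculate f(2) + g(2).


f(2) = -4
g(2) = 10
Sum = 6

6


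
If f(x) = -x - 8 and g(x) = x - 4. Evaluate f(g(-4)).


g(-4) = -8
f(-8) = 0

0


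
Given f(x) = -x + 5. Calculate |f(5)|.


f(5) = 0
|0| = 0

0


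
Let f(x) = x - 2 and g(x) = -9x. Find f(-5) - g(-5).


f(-5) = -7
g(-5) = 45
Difference = -52

-52


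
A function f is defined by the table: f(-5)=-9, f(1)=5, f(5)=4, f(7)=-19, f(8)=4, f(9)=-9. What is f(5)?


Reading from the table at x = 5

4


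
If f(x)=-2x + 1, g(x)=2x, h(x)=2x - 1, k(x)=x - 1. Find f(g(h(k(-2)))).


k(-2) = -3
h(-3) = -7
g(-7) = -14
f(-14) = 29

29


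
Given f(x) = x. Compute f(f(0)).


f(0) = 0
f(0) = 0

0


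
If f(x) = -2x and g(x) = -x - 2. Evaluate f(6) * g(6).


f(6) = -12
g(6) = -8
Product = 96

96


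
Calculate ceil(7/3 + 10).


7/3 = 2.3333
2.3333 + 10 = 12.3333
ceil(12.3333) = 13

13


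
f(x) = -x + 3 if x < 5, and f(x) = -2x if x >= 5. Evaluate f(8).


8 satisfies x >= 5
f(8) = -16

-16


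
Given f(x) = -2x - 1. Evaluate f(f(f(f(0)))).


f(0) = -1
f(-1) = 1
f(1) = -3
f(-3) = 5

5


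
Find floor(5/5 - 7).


5/5 = 1
1 - 7 = -6
floor(-6) = -6

-6


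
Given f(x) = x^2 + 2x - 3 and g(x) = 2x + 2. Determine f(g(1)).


g(1) = 4
f(4) = 1*(4)^2 + 2*(4) - 3 = 21

21


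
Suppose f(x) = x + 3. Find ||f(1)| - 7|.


f(1) = 4
|4| = 4
|4 - 7| = 3

3


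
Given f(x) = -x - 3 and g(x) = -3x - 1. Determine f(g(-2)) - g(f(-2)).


f(g(-2)) = -8
g(f(-2)) = 2
Difference = -10

-10


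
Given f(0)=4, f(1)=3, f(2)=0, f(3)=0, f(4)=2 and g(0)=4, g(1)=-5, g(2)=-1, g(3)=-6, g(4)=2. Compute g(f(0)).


f(0) = 4
g(4) = 2

2


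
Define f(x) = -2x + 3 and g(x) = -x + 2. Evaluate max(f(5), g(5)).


f(5) = -7
g(5) = -3
max = -3

-3


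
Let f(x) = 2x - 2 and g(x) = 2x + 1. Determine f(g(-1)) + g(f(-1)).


-11


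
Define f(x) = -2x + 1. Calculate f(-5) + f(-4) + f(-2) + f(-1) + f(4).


f(-5) = 11
f(-4) = 9
f(-2) = 5
f(-1) = 3
f(4) = -7
Sum = 21

21


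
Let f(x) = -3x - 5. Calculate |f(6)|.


f(6) = -23
|-23| = 23

23


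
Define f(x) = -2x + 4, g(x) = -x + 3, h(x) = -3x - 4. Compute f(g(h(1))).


h(1) = -7
g(-7) = 10
f(10) = -16

-16


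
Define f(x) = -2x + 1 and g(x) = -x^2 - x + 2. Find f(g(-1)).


g(-1) = 2
f(2) = -3

-3


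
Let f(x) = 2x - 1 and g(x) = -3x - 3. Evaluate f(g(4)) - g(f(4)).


f(g(4)) = -31
g(f(4)) = -24
Difference = -7

-7


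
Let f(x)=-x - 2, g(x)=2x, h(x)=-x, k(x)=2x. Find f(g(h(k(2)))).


6


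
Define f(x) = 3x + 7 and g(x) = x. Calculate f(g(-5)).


g(-5) = -5
f(-5) = -8

-8


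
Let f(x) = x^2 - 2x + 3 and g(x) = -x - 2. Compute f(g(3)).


g(3) = -5
f(-5) = 1*(-5)^2 - 2*(-5) + 3 = 38

38


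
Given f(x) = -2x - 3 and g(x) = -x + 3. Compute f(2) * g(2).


f(2) = -7
g(2) = 1
Product = -7

-7


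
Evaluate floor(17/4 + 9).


17/4 = 4.25
4.25 + 9 = 13.25
floor(13.25) = 13

13


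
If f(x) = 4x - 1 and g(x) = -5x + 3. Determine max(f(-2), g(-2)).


13


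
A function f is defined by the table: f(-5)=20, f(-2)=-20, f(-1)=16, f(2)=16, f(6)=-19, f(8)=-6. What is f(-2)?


Reading from the table at x = -2

-20


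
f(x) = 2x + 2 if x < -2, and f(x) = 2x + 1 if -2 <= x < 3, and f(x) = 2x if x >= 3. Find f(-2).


-3


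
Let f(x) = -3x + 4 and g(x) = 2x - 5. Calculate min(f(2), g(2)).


-2


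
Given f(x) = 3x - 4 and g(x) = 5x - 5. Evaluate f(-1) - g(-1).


f(-1) = -7
g(-1) = -10
Difference = 3

3


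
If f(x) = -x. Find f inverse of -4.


Solve -x = -4
x = (-4) / (-1) = 4

4


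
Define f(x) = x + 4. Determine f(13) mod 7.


f(13) = 17
17 mod 7 = 3

3


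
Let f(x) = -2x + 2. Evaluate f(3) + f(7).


f(3) = -4
f(7) = -12
Sum = -16

-16


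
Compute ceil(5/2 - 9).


5/2 = 2.5
2.5 - 9 = -6.5
ceil(-6.5) = -6

-6


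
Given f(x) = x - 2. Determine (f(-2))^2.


f(-2) = -4
(-4)^2 = 16

16


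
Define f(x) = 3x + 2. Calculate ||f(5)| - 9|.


f(5) = 17
|17| = 17
|17 - 9| = 8

8


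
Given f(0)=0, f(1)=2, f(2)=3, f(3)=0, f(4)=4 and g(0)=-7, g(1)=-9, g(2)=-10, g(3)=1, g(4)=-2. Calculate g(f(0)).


-7


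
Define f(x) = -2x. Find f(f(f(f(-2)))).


f(-2) = 4
f(4) = -8
f(-8) = 16
f(16) = -32

-32


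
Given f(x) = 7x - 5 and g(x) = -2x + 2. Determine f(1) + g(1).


f(1) = 2
g(1) = 0
Sum = 2

2


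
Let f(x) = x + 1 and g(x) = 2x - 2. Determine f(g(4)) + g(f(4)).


f(g(4)) = 7
g(f(4)) = 8
Sum = 15

15


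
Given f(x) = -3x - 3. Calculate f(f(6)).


f(6) = -21
f(-21) = 60

60


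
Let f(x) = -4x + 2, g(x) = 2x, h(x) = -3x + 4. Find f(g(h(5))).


h(5) = -11
g(-11) = -22
f(-22) = 90

90


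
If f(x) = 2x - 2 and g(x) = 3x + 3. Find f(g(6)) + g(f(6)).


f(g(6)) = 40
g(f(6)) = 33
Sum = 73

73


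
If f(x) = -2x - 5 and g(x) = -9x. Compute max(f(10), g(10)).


f(10) = -25
g(10) = -90
max = -25

-25


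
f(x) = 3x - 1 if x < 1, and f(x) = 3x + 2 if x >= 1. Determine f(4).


4 satisfies x >= 1
f(4) = 14

14


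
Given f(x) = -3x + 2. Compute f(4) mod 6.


f(4) = -10
-10 mod 6 = 2

2


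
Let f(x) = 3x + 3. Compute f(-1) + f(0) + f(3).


f(-1) = 0
f(0) = 3
f(3) = 12
Sum = 15

15


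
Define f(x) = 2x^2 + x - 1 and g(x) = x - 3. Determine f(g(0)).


g(0) = -3
f(-3) = 2*(-3)^2 + 1*(-3) - 1 = 14

14


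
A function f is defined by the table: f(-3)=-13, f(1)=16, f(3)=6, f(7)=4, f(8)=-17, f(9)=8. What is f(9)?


Reading from the table at x = 9

8


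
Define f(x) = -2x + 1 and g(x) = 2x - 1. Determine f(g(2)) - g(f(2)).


f(g(2)) = -5
g(f(2)) = -7
Difference = 2

2
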